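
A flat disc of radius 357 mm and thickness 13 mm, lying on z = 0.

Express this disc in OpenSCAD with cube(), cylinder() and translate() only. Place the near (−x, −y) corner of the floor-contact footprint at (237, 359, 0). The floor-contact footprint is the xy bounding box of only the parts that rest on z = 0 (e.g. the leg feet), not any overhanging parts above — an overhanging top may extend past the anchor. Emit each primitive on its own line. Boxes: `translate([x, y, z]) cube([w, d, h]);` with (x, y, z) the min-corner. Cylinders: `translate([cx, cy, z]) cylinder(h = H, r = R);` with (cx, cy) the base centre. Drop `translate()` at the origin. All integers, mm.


translate([594, 716, 0]) cylinder(h = 13, r = 357);


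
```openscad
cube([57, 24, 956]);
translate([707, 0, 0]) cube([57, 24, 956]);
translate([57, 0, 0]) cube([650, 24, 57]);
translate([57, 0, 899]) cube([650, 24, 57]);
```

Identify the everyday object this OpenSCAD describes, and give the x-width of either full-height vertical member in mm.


A picture frame. The border width is 57 mm.

Four thin pieces enclosing a rectangular opening — a picture frame. The two full-height stiles are 956 mm tall; the top rail sits at z = 899 and is 57 mm tall, so the border above the opening is 956 − 899 = 57 mm, matching the stile x-width.


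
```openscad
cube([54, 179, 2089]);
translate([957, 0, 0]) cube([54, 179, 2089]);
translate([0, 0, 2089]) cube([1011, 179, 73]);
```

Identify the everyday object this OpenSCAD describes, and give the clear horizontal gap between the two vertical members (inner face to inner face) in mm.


A door frame. The clear opening width is 903 mm.

Two 2089 mm tall posts with a header on top — a door frame. The left jamb is 54 mm wide at x = 0; the right jamb starts at x = 957. The clear opening is 957 − 54 = 903 mm.


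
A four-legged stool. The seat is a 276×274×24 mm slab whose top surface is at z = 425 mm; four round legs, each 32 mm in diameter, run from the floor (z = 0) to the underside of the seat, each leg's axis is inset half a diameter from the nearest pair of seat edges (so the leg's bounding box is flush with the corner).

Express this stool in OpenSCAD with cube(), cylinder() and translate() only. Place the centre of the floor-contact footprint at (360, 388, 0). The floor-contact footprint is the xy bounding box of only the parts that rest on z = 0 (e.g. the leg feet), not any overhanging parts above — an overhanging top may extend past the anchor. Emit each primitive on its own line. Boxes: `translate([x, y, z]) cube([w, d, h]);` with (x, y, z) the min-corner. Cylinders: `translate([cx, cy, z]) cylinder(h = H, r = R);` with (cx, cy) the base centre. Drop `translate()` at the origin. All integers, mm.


// leg_h = 425 - 24 = 401
translate([222, 251, 401]) cube([276, 274, 24]);
translate([238, 267, 0]) cylinder(h = 401, r = 16);
translate([482, 267, 0]) cylinder(h = 401, r = 16);
translate([238, 509, 0]) cylinder(h = 401, r = 16);
translate([482, 509, 0]) cylinder(h = 401, r = 16);


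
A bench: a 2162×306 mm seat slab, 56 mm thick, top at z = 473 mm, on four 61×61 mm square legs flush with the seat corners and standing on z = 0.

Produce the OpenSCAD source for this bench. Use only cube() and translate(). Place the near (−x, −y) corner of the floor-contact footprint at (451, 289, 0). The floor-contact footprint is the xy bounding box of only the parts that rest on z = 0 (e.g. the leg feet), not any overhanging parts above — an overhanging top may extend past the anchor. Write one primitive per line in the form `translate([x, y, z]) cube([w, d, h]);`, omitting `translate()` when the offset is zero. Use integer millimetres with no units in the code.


// leg_h = 473 − 56 = 417
translate([451, 289, 417]) cube([2162, 306, 56]);
translate([451, 289, 0]) cube([61, 61, 417]);
translate([451, 534, 0]) cube([61, 61, 417]);
translate([2552, 289, 0]) cube([61, 61, 417]);
translate([2552, 534, 0]) cube([61, 61, 417]);


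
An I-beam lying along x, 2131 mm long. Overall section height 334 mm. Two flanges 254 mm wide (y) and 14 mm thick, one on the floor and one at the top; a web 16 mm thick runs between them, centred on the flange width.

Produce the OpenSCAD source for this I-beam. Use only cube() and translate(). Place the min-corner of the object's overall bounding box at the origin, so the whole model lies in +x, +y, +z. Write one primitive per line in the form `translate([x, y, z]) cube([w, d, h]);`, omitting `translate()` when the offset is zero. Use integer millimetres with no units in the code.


cube([2131, 254, 14]);
translate([0, 119, 14]) cube([2131, 16, 306]);
translate([0, 0, 320]) cube([2131, 254, 14]);


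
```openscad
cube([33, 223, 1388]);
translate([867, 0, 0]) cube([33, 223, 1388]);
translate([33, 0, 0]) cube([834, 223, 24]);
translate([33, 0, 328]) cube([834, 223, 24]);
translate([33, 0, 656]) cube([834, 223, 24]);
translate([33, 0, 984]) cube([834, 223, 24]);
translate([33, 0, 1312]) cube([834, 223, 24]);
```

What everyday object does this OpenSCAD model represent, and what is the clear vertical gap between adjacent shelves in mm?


A bookshelf. The clear shelf gap is 304 mm.

Two tall side panels with 5 horizontal boards between them — a bookshelf. The first two shelf undersides are at z = 0 and z = 328; with shelf thickness 24, the clear gap is 328 − 0 − 24 = 304 mm.


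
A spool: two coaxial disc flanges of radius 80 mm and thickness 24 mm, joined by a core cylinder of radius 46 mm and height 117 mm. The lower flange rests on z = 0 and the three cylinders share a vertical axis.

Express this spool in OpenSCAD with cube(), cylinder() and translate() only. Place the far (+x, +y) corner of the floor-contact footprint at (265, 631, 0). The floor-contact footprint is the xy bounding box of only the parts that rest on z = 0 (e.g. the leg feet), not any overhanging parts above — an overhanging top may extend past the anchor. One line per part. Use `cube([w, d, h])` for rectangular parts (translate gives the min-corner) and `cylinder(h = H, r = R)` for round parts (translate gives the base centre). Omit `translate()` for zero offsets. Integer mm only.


translate([185, 551, 0]) cylinder(h = 24, r = 80);
translate([185, 551, 24]) cylinder(h = 117, r = 46);
translate([185, 551, 141]) cylinder(h = 24, r = 80);


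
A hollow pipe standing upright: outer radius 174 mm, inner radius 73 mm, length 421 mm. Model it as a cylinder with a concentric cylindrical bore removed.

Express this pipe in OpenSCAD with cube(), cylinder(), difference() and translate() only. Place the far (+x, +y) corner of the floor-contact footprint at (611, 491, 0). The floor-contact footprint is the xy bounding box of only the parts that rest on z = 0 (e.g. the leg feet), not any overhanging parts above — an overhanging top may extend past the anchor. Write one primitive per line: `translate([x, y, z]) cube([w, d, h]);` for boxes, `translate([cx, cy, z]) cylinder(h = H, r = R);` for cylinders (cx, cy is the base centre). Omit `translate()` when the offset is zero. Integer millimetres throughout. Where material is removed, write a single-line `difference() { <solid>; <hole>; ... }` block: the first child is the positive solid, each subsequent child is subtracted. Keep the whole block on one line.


difference() { translate([437, 317, 0]) cylinder(h = 421, r = 174); translate([437, 317, 0]) cylinder(h = 421, r = 73); }


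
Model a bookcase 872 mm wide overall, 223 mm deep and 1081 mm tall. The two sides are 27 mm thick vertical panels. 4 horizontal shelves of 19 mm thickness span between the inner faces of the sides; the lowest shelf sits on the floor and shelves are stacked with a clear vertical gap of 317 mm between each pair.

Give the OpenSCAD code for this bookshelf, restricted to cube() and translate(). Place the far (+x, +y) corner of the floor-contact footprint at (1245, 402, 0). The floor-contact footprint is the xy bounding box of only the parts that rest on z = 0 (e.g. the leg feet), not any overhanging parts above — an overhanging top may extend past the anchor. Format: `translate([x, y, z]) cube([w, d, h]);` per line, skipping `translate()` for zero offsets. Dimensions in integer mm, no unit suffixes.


translate([373, 179, 0]) cube([27, 223, 1081]);
translate([1218, 179, 0]) cube([27, 223, 1081]);
translate([400, 179, 0]) cube([818, 223, 19]);
translate([400, 179, 336]) cube([818, 223, 19]);
translate([400, 179, 672]) cube([818, 223, 19]);
translate([400, 179, 1008]) cube([818, 223, 19]);


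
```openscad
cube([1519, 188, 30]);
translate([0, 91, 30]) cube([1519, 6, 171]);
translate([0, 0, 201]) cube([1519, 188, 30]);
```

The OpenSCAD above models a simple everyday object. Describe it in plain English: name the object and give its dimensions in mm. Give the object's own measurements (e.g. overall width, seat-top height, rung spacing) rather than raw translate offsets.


An I-beam lying along x, 1519 mm long. Overall section height 231 mm. Two flanges 188 mm wide (y) and 30 mm thick, one on the floor and one at the top; a web 6 mm thick runs between them, centred on the flange width.


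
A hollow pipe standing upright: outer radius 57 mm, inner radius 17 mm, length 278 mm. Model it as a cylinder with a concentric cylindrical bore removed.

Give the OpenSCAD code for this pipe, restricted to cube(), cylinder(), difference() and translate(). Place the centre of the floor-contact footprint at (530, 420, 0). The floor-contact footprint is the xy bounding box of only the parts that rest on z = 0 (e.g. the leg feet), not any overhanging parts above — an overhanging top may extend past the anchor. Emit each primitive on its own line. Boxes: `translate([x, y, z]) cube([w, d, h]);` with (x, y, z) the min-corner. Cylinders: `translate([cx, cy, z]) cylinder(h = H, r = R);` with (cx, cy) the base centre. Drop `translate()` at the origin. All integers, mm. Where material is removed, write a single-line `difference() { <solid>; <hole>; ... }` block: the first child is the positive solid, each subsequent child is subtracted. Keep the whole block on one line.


difference() { translate([530, 420, 0]) cylinder(h = 278, r = 57); translate([530, 420, 0]) cylinder(h = 278, r = 17); }


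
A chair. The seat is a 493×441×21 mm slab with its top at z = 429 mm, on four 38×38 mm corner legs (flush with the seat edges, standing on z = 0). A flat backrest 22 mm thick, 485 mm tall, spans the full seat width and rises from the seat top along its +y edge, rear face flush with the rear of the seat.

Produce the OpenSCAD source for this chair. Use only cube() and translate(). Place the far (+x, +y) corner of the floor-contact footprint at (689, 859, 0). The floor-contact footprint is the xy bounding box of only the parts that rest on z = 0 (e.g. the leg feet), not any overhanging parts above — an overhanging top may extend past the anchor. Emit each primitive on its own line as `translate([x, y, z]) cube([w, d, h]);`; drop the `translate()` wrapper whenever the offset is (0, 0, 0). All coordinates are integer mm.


translate([196, 418, 408]) cube([493, 441, 21]);
translate([196, 418, 0]) cube([38, 38, 408]);
translate([651, 418, 0]) cube([38, 38, 408]);
translate([196, 821, 0]) cube([38, 38, 408]);
translate([651, 821, 0]) cube([38, 38, 408]);
translate([196, 837, 429]) cube([493, 22, 485]);


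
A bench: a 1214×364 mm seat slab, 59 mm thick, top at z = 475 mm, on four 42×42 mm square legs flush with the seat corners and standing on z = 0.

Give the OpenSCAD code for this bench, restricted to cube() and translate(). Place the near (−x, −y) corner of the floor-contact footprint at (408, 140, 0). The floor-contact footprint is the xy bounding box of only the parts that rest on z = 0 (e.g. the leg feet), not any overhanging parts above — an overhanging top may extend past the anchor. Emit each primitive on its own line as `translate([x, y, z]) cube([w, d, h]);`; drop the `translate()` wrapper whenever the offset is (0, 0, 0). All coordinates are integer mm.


// leg_h = 475 − 59 = 416
translate([408, 140, 416]) cube([1214, 364, 59]);
translate([408, 140, 0]) cube([42, 42, 416]);
translate([408, 462, 0]) cube([42, 42, 416]);
translate([1580, 140, 0]) cube([42, 42, 416]);
translate([1580, 462, 0]) cube([42, 42, 416]);


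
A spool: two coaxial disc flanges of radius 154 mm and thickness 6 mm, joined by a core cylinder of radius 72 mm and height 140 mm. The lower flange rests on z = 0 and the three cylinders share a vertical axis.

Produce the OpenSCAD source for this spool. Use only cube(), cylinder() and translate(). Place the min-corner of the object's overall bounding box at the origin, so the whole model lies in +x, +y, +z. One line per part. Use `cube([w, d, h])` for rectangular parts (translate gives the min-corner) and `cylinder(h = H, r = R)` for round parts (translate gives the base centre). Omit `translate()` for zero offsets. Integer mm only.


translate([154, 154, 0]) cylinder(h = 6, r = 154);
translate([154, 154, 6]) cylinder(h = 140, r = 72);
translate([154, 154, 146]) cylinder(h = 6, r = 154);


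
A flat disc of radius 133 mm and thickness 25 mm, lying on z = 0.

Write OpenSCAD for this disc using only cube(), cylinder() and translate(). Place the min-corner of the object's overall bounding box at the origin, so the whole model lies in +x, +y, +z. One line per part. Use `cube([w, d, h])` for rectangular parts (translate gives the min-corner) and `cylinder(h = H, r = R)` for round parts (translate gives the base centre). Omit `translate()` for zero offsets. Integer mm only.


translate([133, 133, 0]) cylinder(h = 25, r = 133);


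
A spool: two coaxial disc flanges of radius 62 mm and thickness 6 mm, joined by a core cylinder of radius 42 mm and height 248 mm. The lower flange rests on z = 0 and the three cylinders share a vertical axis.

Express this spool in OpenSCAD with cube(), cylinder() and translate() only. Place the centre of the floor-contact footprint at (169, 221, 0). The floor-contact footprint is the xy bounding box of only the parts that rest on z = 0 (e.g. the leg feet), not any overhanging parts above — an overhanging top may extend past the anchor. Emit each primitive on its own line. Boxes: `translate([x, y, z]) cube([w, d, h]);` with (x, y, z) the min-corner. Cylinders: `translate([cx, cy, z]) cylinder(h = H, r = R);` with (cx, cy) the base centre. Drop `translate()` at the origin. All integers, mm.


translate([169, 221, 0]) cylinder(h = 6, r = 62);
translate([169, 221, 6]) cylinder(h = 248, r = 42);
translate([169, 221, 254]) cylinder(h = 6, r = 62);


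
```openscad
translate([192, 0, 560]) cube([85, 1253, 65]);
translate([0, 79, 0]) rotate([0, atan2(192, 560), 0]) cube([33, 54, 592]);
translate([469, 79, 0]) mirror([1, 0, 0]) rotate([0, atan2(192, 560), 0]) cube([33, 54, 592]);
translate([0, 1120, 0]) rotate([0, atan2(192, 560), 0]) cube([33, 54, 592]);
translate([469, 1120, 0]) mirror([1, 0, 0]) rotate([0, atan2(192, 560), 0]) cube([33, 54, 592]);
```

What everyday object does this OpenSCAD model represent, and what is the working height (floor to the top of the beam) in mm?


A sawhorse. The overall height is 625 mm.

A beam across two mirrored pairs of raked legs — a sawhorse. The beam's underside is at z = 560 (matching the legs' vertical rise in atan2(192, 560)) and the beam is 65 mm tall, so its top is at 560 + 65 = 625 mm. The raked legs top out at the beam's underside, so that is the highest point.


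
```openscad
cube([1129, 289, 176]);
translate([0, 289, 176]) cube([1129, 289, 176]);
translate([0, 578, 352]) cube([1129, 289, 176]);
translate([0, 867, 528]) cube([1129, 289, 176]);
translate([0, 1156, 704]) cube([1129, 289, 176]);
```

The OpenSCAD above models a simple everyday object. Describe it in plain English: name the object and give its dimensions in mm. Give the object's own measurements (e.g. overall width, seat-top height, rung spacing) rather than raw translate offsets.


A straight staircase of 5 solid steps. Each step is 1129 mm wide (x), 289 mm deep (y, the going) and 176 mm tall (the rise). The first step rests on the floor; each subsequent step sits one going further in +y and one rise higher in +z, directly behind and above the previous step with no overlap.


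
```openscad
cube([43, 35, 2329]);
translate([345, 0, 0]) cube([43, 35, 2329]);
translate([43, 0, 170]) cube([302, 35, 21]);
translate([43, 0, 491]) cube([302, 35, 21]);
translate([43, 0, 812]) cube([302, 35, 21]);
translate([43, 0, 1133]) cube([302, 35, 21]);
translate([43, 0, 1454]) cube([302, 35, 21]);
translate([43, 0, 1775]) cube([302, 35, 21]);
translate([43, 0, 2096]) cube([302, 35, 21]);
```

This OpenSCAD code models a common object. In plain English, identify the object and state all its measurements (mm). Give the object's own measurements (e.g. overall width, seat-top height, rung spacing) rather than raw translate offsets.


A straight ladder. Two 43×35 mm vertical rails, 2329 mm tall, stand 388 mm apart (outside-to-outside) with their front faces coplanar on the −y side. 7 rungs, each 35 mm deep and 21 mm tall, span between the inner faces of the rails, front faces flush with the rails. The lowest rung's underside is at z = 170 mm and rungs are spaced 321 mm apart (underside to underside).


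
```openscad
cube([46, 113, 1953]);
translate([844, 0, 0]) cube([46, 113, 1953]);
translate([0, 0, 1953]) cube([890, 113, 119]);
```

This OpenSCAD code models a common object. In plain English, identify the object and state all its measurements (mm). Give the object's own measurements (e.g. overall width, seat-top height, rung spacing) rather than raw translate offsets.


A door frame. The clear opening is 798 mm wide and 1953 mm high. Two 46 mm wide jambs, 113 mm deep, stand either side of the opening from the floor to the top of the opening. A 119 mm thick head sits across the top of both jambs, spanning the full outside width of the frame.


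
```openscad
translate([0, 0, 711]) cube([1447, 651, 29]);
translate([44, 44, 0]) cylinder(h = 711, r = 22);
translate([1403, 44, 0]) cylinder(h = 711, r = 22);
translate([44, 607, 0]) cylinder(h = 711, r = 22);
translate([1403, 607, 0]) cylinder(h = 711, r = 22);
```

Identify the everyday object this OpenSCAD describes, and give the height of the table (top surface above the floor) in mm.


A table. The table height is 740 mm.

A 1447×651×29 slab sits at z = 711 on four Ø44 mm round legs — a table. The top surface is at 711 + 29 = 740 mm.


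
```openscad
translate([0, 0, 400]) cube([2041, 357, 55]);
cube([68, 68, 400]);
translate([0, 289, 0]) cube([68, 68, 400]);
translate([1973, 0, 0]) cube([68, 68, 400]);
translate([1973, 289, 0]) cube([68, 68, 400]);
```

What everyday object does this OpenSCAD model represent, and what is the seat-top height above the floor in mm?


A bench. The seat-top height is 455 mm.

A long slab on four corner posts — a bench. The slab sits at z = 400 with thickness 55, so the top is 400 + 55 = 455 mm.


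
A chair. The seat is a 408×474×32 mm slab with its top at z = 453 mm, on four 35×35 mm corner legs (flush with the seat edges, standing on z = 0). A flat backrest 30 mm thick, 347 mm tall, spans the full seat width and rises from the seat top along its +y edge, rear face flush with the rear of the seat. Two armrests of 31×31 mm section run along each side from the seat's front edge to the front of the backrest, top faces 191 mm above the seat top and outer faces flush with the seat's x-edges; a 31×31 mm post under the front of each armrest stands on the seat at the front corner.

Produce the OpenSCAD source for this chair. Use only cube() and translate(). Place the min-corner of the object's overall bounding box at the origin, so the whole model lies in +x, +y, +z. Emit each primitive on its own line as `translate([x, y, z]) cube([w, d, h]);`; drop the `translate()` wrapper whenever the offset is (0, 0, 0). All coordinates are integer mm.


translate([0, 0, 421]) cube([408, 474, 32]);
cube([35, 35, 421]);
translate([373, 0, 0]) cube([35, 35, 421]);
translate([0, 439, 0]) cube([35, 35, 421]);
translate([373, 439, 0]) cube([35, 35, 421]);
translate([0, 444, 453]) cube([408, 30, 347]);
translate([0, 0, 613]) cube([31, 444, 31]);
translate([377, 0, 613]) cube([31, 444, 31]);
translate([0, 0, 453]) cube([31, 31, 160]);
translate([377, 0, 453]) cube([31, 31, 160]);


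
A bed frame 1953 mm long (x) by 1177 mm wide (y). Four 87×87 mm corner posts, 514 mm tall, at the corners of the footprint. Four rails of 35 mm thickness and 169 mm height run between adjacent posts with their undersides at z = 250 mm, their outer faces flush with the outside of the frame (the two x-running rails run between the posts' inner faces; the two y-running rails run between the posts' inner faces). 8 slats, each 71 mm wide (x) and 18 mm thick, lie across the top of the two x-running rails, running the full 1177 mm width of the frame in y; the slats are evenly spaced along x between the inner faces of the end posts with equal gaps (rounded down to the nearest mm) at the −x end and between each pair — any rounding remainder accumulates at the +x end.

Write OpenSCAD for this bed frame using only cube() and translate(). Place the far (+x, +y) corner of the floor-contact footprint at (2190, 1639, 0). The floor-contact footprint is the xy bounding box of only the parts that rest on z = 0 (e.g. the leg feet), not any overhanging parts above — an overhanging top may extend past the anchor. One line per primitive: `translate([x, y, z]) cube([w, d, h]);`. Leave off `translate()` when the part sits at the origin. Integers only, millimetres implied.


// slat z = rail_z + rail_h = 250 + 169 = 419
// slat gap = ⌊(1779 − 8·71) / 9⌋ = 134
translate([237, 462, 0]) cube([87, 87, 514]);
translate([237, 1552, 0]) cube([87, 87, 514]);
translate([2103, 462, 0]) cube([87, 87, 514]);
translate([2103, 1552, 0]) cube([87, 87, 514]);
translate([324, 462, 250]) cube([1779, 35, 169]);
translate([324, 1604, 250]) cube([1779, 35, 169]);
translate([237, 549, 250]) cube([35, 1003, 169]);
translate([2155, 549, 250]) cube([35, 1003, 169]);
translate([458, 462, 419]) cube([71, 1177, 18]);
translate([663, 462, 419]) cube([71, 1177, 18]);
translate([868, 462, 419]) cube([71, 1177, 18]);
translate([1073, 462, 419]) cube([71, 1177, 18]);
translate([1278, 462, 419]) cube([71, 1177, 18]);
translate([1483, 462, 419]) cube([71, 1177, 18]);
translate([1688, 462, 419]) cube([71, 1177, 18]);
translate([1893, 462, 419]) cube([71, 1177, 18]);


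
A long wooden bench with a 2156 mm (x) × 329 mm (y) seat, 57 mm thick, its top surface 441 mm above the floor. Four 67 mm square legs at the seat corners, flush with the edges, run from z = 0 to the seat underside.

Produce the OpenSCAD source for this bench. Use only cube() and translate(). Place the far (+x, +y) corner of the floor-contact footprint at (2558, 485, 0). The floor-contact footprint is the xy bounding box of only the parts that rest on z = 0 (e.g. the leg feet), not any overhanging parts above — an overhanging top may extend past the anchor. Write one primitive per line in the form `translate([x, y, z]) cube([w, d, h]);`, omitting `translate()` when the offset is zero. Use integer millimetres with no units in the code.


// leg_h = 441 − 57 = 384
translate([402, 156, 384]) cube([2156, 329, 57]);
translate([402, 156, 0]) cube([67, 67, 384]);
translate([402, 418, 0]) cube([67, 67, 384]);
translate([2491, 156, 0]) cube([67, 67, 384]);
translate([2491, 418, 0]) cube([67, 67, 384]);


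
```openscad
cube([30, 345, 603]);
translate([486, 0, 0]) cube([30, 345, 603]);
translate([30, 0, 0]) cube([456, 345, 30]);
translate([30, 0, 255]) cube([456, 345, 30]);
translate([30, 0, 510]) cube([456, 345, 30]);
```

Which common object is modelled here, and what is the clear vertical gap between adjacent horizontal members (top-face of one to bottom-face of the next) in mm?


A bookshelf. The clear shelf gap is 225 mm.

Two tall side panels with 3 horizontal boards between them — a bookshelf. The first two shelf undersides are at z = 0 and z = 255; with shelf thickness 30, the clear gap is 255 − 0 − 30 = 225 mm.


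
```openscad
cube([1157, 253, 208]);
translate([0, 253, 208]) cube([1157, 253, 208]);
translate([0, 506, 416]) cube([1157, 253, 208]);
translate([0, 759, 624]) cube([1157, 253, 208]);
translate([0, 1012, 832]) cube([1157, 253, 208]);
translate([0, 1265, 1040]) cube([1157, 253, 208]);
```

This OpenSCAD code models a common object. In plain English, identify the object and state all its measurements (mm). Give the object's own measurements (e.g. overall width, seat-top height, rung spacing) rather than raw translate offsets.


A straight staircase of 6 solid steps. Each step is 1157 mm wide (x), 253 mm deep (y, the going) and 208 mm tall (the rise). The first step rests on the floor; each subsequent step sits one going further in +y and one rise higher in +z, directly behind and above the previous step with no overlap.


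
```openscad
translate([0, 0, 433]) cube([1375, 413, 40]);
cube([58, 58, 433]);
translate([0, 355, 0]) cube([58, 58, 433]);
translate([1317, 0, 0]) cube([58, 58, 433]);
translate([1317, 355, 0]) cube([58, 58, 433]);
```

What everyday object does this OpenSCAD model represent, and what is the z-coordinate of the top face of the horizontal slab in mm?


A bench. The seat-top height is 473 mm.

A long slab on four corner posts — a bench. The slab sits at z = 433 with thickness 40, so the top is 433 + 40 = 473 mm.


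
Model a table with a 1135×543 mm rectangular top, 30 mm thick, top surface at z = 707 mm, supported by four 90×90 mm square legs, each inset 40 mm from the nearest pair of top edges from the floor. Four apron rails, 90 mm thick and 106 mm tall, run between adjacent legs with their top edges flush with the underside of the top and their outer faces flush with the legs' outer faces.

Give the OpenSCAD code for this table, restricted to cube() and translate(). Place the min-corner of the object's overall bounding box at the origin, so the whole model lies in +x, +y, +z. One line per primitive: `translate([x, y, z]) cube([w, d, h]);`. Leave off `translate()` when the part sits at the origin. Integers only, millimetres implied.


translate([0, 0, 677]) cube([1135, 543, 30]);
translate([40, 40, 0]) cube([90, 90, 677]);
translate([1005, 40, 0]) cube([90, 90, 677]);
translate([40, 413, 0]) cube([90, 90, 677]);
translate([1005, 413, 0]) cube([90, 90, 677]);
translate([130, 40, 571]) cube([875, 90, 106]);
translate([130, 413, 571]) cube([875, 90, 106]);
translate([40, 130, 571]) cube([90, 283, 106]);
translate([1005, 130, 571]) cube([90, 283, 106]);


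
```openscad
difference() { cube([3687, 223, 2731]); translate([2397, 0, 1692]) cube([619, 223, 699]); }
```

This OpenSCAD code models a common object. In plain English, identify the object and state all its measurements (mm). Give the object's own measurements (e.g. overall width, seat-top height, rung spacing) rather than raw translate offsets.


A wall 3687 mm long (x), 223 mm thick (y), 2731 mm tall, with a rectangular window opening cut through it. The opening is 619 mm wide and 699 mm tall; its sill is at z = 1692 mm and its near (−x) edge is 2397 mm from the wall's −x end. The opening passes through the full wall thickness.


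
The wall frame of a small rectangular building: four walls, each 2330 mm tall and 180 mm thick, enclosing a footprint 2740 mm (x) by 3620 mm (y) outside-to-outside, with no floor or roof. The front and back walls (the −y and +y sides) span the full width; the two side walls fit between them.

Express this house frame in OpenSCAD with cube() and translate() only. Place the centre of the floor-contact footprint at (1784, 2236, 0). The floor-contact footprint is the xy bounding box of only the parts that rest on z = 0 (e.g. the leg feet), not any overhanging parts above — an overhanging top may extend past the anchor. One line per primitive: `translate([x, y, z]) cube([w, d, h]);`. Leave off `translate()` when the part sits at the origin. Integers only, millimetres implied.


translate([414, 426, 0]) cube([2740, 180, 2330]);
translate([414, 3866, 0]) cube([2740, 180, 2330]);
translate([414, 606, 0]) cube([180, 3260, 2330]);
translate([2974, 606, 0]) cube([180, 3260, 2330]);


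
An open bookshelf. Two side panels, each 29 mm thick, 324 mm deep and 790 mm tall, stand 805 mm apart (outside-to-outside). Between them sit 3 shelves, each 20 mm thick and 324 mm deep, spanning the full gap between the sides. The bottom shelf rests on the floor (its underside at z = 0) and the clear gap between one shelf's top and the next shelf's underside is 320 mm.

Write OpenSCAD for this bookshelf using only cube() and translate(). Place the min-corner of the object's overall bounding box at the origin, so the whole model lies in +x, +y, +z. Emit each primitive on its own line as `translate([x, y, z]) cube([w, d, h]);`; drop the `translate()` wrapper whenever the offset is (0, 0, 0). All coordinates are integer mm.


cube([29, 324, 790]);
translate([776, 0, 0]) cube([29, 324, 790]);
translate([29, 0, 0]) cube([747, 324, 20]);
translate([29, 0, 340]) cube([747, 324, 20]);
translate([29, 0, 680]) cube([747, 324, 20]);


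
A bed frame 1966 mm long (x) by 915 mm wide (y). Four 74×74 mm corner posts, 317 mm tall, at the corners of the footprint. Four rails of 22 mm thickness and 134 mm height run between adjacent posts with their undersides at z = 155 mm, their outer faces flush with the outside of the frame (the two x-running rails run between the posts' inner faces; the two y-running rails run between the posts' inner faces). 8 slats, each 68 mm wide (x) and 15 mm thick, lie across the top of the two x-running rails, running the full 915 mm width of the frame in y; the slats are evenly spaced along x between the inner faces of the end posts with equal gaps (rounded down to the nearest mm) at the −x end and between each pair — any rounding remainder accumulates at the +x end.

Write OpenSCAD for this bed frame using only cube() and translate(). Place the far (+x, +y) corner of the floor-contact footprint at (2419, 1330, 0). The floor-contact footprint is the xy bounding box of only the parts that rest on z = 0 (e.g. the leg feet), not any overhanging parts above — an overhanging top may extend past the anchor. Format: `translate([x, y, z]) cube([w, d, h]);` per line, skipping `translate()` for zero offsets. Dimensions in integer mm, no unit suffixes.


translate([453, 415, 0]) cube([74, 74, 317]);
translate([453, 1256, 0]) cube([74, 74, 317]);
translate([2345, 415, 0]) cube([74, 74, 317]);
translate([2345, 1256, 0]) cube([74, 74, 317]);
translate([527, 415, 155]) cube([1818, 22, 134]);
translate([527, 1308, 155]) cube([1818, 22, 134]);
translate([453, 489, 155]) cube([22, 767, 134]);
translate([2397, 489, 155]) cube([22, 767, 134]);
translate([668, 415, 289]) cube([68, 915, 15]);
translate([877, 415, 289]) cube([68, 915, 15]);
translate([1086, 415, 289]) cube([68, 915, 15]);
translate([1295, 415, 289]) cube([68, 915, 15]);
translate([1504, 415, 289]) cube([68, 915, 15]);
translate([1713, 415, 289]) cube([68, 915, 15]);
translate([1922, 415, 289]) cube([68, 915, 15]);
translate([2131, 415, 289]) cube([68, 915, 15]);


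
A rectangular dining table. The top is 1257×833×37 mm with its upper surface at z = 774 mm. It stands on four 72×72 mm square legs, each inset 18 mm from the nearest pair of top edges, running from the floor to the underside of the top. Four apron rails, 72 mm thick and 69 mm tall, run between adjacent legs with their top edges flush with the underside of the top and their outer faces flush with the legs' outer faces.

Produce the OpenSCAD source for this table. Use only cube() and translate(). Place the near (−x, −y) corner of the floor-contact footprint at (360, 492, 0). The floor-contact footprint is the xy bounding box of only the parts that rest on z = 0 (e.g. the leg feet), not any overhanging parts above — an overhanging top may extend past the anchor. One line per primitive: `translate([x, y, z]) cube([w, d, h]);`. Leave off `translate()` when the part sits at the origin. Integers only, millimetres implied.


// leg_h = 774 - 37 = 737
// apron z = 737 - 69 = 668
translate([342, 474, 737]) cube([1257, 833, 37]);
translate([360, 492, 0]) cube([72, 72, 737]);
translate([1509, 492, 0]) cube([72, 72, 737]);
translate([360, 1217, 0]) cube([72, 72, 737]);
translate([1509, 1217, 0]) cube([72, 72, 737]);
translate([432, 492, 668]) cube([1077, 72, 69]);
translate([432, 1217, 668]) cube([1077, 72, 69]);
translate([360, 564, 668]) cube([72, 653, 69]);
translate([1509, 564, 668]) cube([72, 653, 69]);


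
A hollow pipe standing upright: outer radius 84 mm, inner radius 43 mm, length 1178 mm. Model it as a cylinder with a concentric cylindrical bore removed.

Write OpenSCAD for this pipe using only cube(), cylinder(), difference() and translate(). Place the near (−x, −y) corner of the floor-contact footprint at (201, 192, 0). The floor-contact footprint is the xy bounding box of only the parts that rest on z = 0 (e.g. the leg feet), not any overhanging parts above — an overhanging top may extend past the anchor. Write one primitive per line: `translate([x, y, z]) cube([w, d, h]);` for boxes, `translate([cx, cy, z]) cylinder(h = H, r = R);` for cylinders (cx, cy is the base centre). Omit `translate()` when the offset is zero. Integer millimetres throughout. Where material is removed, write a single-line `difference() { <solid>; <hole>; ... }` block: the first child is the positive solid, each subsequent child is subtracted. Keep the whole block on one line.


difference() { translate([285, 276, 0]) cylinder(h = 1178, r = 84); translate([285, 276, 0]) cylinder(h = 1178, r = 43); }


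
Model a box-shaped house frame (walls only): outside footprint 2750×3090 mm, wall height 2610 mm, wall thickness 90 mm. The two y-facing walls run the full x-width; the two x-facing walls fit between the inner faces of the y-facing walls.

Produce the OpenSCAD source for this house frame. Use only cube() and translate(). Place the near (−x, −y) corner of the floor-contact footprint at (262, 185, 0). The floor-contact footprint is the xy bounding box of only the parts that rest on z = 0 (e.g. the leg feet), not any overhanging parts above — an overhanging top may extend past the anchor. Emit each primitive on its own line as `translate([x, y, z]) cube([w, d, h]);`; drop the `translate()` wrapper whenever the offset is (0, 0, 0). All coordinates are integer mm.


translate([262, 185, 0]) cube([2750, 90, 2610]);
translate([262, 3185, 0]) cube([2750, 90, 2610]);
translate([262, 275, 0]) cube([90, 2910, 2610]);
translate([2922, 275, 0]) cube([90, 2910, 2610]);


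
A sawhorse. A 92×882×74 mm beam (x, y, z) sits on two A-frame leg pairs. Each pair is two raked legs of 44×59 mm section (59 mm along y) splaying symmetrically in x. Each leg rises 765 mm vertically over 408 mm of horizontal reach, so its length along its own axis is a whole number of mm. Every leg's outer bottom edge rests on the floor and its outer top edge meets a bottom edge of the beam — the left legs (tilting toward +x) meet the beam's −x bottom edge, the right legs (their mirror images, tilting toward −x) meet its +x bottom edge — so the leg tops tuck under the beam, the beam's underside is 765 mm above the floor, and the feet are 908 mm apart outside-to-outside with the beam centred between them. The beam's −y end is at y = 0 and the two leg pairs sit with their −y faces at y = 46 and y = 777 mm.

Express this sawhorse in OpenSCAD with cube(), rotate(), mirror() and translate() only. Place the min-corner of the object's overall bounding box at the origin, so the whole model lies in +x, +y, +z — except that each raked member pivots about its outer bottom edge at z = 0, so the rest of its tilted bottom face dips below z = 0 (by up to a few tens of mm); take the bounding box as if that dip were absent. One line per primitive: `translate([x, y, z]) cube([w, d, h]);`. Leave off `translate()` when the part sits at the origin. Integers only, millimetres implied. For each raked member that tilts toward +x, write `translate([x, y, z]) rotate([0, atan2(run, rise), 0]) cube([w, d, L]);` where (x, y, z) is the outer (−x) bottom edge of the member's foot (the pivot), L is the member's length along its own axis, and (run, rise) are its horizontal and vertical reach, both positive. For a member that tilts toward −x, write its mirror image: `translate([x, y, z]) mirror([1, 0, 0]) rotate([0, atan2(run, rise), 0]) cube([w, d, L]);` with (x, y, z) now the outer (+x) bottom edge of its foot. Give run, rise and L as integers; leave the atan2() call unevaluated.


// leg length = √(408² + 765²) = 867
// right-leg outer foot x = 2·408 + 92 = 908
// beam min-corner = (408, 0, 765)
translate([408, 0, 765]) cube([92, 882, 74]);
translate([0, 46, 0]) rotate([0, atan2(408, 765), 0]) cube([44, 59, 867]);
translate([908, 46, 0]) mirror([1, 0, 0]) rotate([0, atan2(408, 765), 0]) cube([44, 59, 867]);
translate([0, 777, 0]) rotate([0, atan2(408, 765), 0]) cube([44, 59, 867]);
translate([908, 777, 0]) mirror([1, 0, 0]) rotate([0, atan2(408, 765), 0]) cube([44, 59, 867]);


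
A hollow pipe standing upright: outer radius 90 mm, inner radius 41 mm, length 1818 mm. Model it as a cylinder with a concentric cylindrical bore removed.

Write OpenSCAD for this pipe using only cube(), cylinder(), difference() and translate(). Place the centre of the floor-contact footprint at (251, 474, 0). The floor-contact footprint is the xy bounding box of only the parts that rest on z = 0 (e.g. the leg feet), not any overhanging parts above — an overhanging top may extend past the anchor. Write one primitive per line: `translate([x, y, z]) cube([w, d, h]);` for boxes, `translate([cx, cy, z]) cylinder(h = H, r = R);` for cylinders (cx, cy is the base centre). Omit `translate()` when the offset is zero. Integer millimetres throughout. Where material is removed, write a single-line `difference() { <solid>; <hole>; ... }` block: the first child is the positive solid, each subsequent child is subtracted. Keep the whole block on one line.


difference() { translate([251, 474, 0]) cylinder(h = 1818, r = 90); translate([251, 474, 0]) cylinder(h = 1818, r = 41); }


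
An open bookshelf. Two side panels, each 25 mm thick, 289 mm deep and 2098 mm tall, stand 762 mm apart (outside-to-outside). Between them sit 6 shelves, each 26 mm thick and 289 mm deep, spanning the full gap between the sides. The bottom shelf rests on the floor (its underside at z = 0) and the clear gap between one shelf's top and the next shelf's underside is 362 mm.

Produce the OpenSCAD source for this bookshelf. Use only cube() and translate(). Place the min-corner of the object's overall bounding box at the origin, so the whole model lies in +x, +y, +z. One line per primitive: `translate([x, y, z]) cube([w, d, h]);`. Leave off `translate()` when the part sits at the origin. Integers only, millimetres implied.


cube([25, 289, 2098]);
translate([737, 0, 0]) cube([25, 289, 2098]);
translate([25, 0, 0]) cube([712, 289, 26]);
translate([25, 0, 388]) cube([712, 289, 26]);
translate([25, 0, 776]) cube([712, 289, 26]);
translate([25, 0, 1164]) cube([712, 289, 26]);
translate([25, 0, 1552]) cube([712, 289, 26]);
translate([25, 0, 1940]) cube([712, 289, 26]);


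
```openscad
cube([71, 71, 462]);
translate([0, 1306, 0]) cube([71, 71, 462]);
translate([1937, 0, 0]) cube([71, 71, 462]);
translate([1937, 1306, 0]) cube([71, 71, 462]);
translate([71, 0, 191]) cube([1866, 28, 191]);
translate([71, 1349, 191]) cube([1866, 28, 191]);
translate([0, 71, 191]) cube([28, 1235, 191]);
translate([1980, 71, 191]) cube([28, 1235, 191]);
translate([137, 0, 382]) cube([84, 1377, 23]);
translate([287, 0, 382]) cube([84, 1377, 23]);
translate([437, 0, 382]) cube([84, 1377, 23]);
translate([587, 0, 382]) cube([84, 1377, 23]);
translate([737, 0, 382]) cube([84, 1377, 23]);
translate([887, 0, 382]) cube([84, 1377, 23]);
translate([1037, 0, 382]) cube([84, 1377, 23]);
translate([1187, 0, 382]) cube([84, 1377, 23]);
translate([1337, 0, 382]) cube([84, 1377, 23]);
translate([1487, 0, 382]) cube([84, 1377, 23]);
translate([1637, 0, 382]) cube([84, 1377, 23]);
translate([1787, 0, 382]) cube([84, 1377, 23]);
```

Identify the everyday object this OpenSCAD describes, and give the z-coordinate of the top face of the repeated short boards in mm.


A bed frame. The slat-top height is 405 mm.

Four posts, four rails, and a row of slats — a bed frame. Slats sit on the rails at z = 191 + 191 = 382; with slat thickness 23, the top is 405 mm.
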